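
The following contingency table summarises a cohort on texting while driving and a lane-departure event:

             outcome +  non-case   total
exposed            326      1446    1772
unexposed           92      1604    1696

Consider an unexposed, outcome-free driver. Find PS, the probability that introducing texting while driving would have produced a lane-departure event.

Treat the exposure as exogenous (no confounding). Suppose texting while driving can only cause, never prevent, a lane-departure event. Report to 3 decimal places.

PS ≈ 0.137

p₁ = P(outcome | exposed) = 326/1772 = 0.18397
p₀ = P(outcome | unexposed) = 92/1696 = 0.054245
Under exogeneity and monotonicity, PS = (p₁ − p₀)/(1 − p₀).
PS = (0.18397 − 0.054245) / 0.94575 ≈ 0.1372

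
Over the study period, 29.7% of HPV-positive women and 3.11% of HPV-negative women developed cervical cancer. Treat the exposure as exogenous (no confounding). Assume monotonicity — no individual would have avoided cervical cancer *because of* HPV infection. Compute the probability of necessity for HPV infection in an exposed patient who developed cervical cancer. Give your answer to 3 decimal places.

PN ≈ 0.895

p₁ = 0.297, p₀ = 0.0311.
Under exogeneity and monotonicity, PN = (p₁ − p₀) / p₁.
PN = (0.297 − 0.0311) / 0.297 = 0.2659 / 0.297 ≈ 0.8953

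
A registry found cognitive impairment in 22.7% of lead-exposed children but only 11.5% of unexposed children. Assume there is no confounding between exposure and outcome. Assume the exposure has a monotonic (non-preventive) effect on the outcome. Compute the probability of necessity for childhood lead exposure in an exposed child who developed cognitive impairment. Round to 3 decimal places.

PN ≈ 0.493

p₁ = 0.227, p₀ = 0.115.
Under exogeneity and monotonicity, PN = (p₁ − p₀) / p₁.
PN = (0.227 − 0.115) / 0.227 = 0.112 / 0.227 ≈ 0.4934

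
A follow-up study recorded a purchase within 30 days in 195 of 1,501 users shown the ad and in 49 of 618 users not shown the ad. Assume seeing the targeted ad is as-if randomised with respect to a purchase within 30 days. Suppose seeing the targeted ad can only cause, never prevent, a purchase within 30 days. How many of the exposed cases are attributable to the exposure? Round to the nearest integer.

about 76 cases

p₁ = P(outcome | exposed) = 195/1501 = 0.12991
p₀ = P(outcome | unexposed) = 49/618 = 0.079288
PN = (p₁ − p₀)/p₁ = (0.12991 − 0.079288) / 0.12991 ≈ 0.38969.
Attributable cases ≈ PN × (exposed cases) = 0.38969 × 195 ≈ 75.99.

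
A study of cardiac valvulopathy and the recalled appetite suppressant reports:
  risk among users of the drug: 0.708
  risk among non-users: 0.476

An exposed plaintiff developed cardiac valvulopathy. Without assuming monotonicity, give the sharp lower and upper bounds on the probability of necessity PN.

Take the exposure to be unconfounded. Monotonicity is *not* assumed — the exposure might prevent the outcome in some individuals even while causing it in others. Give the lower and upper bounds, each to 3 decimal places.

Let p₁ = 0.708, p₀ = 0.476.
Under exogeneity alone the bounds on PN are max{0,(p₁−p₀)/p₁} ≤ PN ≤ min{1,(1−p₀)/p₁}.
  lower = (p₁ − p₀)/p₁ = 0.232 / 0.708 ≈ 0.3277
  upper = min{1, (1 − p₀)/p₁} = 0.524 / 0.708 ≈ 0.7401

0.328 ≤ PN ≤ 0.740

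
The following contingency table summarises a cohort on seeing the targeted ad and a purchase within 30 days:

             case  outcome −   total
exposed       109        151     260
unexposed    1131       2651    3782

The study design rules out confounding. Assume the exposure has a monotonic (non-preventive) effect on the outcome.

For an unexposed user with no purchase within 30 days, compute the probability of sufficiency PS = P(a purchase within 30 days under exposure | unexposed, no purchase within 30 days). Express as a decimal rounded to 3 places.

PS ≈ 0.171

p₁ = P(outcome | exposed) = 109/260 = 0.41923
p₀ = P(outcome | unexposed) = 1131/3782 = 0.29905
Under exogeneity and monotonicity, PS = (p₁ − p₀) / (1 − p₀).
PS = (0.41923 − 0.29905) / (1 − 0.29905) = 0.12018 / 0.70095 ≈ 0.1715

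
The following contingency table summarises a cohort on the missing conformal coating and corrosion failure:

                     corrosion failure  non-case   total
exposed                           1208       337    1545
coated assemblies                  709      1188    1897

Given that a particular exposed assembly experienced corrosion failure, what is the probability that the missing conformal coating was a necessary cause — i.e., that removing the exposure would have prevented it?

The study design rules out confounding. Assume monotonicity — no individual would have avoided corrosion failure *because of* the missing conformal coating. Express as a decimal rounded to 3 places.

PN ≈ 0.522

p₁ = P(outcome | exposed) = 1208/1545 = 0.78188
p₀ = P(outcome | unexposed) = 709/1897 = 0.37375
Under exogeneity and monotonicity, PN = (p₁ − p₀) / p₁.
PN = (0.78188 − 0.37375) / 0.78188 = 0.40813 / 0.78188 ≈ 0.5220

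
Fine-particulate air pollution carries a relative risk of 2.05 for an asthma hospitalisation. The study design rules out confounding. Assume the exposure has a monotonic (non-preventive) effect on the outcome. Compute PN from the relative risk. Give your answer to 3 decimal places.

PN ≈ 0.512

Under exogeneity and monotonicity, PN = (RR − 1) / RR = 1 − 1/RR.
PN = (2.05 − 1) / 2.05 = 1.05 / 2.05 ≈ 0.5122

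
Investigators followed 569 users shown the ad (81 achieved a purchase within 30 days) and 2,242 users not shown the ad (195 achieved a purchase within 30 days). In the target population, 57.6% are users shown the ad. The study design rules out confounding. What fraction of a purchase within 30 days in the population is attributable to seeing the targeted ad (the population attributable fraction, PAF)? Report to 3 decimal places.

PAF ≈ 0.268

p₁ = P(outcome | exposed) = 81/569 = 0.14236
p₀ = P(outcome | unexposed) = 195/2242 = 0.086976
Overall risk P(Y=1) = π·p₁ + (1−π)·p₀ = 0.576×0.14236 + 0.424×0.086976 = 0.11887.
Under exogeneity, PAF = [P(Y=1) − p₀] / P(Y=1).
PAF = (0.11887 − 0.086976) / 0.11887 ≈ 0.2683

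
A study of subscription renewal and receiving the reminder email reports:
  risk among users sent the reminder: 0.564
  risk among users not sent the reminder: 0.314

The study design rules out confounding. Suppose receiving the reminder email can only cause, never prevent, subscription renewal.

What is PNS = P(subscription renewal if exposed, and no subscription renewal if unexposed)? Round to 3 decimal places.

PNS ≈ 0.250

Let p₁ = 0.564, p₀ = 0.314.
Under exogeneity and monotonicity, PNS = p₁ − p₀.
PNS = 0.564 − 0.314 = 0.25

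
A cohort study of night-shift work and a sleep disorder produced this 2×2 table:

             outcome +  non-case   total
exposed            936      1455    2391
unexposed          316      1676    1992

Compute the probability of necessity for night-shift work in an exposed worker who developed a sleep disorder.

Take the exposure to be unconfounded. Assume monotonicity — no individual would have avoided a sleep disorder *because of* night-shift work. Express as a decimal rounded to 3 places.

p₁ = P(outcome | exposed) = 936/2391 = 0.39147
p₀ = P(outcome | unexposed) = 316/1992 = 0.15863
Under exogeneity and monotonicity, PN = (p₁ − p₀)/p₁.
PN = (0.39147 − 0.15863) / 0.39147 ≈ 0.5948

PN ≈ 0.595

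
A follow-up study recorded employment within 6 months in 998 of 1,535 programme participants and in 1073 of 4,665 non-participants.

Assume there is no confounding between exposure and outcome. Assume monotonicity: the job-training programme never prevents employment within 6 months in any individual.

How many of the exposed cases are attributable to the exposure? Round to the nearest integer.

p₁ = P(outcome | exposed) = 998/1535 = 0.65016
p₀ = P(outcome | unexposed) = 1073/4665 = 0.23001
PN = (p₁ − p₀)/p₁ = (0.65016 − 0.23001) / 0.65016 ≈ 0.64623.
Attributable cases ≈ PN × (exposed cases) = 0.64623 × 998 ≈ 644.93.

about 645 cases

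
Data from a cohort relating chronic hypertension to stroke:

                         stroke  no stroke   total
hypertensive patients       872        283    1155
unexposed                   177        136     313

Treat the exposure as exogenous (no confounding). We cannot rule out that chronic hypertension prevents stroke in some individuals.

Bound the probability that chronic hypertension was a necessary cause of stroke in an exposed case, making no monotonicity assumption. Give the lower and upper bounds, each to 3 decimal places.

p₁ = P(outcome | exposed) = 872/1155 = 0.75498
p₀ = P(outcome | unexposed) = 177/313 = 0.5655
Under exogeneity alone the bounds on PN are max{0,(p₁−p₀)/p₁} ≤ PN ≤ min{1,(1−p₀)/p₁}.
  lower = (p₁ − p₀)/p₁ = 0.18948 / 0.75498 ≈ 0.2510
  upper = min{1, (1 − p₀)/p₁} = 0.4345 / 0.75498 ≈ 0.5755

0.251 ≤ PN ≤ 0.576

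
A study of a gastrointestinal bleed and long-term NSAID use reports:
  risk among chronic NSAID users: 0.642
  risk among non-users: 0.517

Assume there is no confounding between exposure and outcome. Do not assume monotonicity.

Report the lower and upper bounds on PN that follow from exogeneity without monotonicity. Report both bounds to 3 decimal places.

Let p₁ = 0.642, p₀ = 0.517.
Under exogeneity alone the bounds on PN are max{0,(p₁−p₀)/p₁} ≤ PN ≤ min{1,(1−p₀)/p₁}.
  lower = (p₁ − p₀)/p₁ = 0.125 / 0.642 ≈ 0.1947
  upper = min{1, (1 − p₀)/p₁} = 0.483 / 0.642 ≈ 0.7523

0.195 ≤ PN ≤ 0.752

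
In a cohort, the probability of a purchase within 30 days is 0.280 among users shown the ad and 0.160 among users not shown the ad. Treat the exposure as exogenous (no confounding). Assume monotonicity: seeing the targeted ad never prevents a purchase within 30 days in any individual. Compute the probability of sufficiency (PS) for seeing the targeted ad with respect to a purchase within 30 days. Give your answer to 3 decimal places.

Let p₁ = 0.28, p₀ = 0.16.
Under exogeneity and monotonicity, PS = (p₁ − p₀) / (1 − p₀).
PS = (0.28 − 0.16) / (1 − 0.16) = 0.12 / 0.84 ≈ 0.1429

PS ≈ 0.143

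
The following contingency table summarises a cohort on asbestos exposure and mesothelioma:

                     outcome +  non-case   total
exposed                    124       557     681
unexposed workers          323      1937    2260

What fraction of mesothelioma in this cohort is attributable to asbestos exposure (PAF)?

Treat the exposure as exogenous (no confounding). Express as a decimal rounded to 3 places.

PAF ≈ 0.060

p₁ = P(outcome | exposed) = 124/681 = 0.18209
p₀ = P(outcome | unexposed) = 323/2260 = 0.14292
Exposure prevalence π = 681/2941 = 0.23155; overall risk P(Y=1) = 0.15199.
Under exogeneity, PAF = [P(Y=1) − p₀]/P(Y=1).
PAF = (0.15199 − 0.14292) / 0.15199 ≈ 0.0597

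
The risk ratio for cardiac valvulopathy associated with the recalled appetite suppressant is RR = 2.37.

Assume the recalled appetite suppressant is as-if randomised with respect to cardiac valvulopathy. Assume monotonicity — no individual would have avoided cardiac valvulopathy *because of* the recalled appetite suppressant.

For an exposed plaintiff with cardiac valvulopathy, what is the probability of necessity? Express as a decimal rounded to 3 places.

Under exogeneity and monotonicity, PN = (RR − 1) / RR = 1 − 1/RR.
PN = (2.37 − 1) / 2.37 = 1.37 / 2.37 ≈ 0.5781

PN ≈ 0.578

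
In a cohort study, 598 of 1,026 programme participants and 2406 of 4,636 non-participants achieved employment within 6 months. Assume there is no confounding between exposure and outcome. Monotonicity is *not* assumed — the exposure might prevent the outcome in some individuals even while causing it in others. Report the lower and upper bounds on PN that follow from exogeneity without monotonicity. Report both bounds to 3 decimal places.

p₁ = P(outcome | exposed) = 598/1026 = 0.58285
p₀ = P(outcome | unexposed) = 2406/4636 = 0.51898
Under exogeneity alone the bounds on PN are max{0,(p₁−p₀)/p₁} ≤ PN ≤ min{1,(1−p₀)/p₁}.
  lower = (p₁ − p₀)/p₁ = 0.063864 / 0.58285 ≈ 0.1096
  upper = min{1, (1 − p₀)/p₁} = 0.48102 / 0.58285 ≈ 0.8253

0.110 ≤ PN ≤ 0.825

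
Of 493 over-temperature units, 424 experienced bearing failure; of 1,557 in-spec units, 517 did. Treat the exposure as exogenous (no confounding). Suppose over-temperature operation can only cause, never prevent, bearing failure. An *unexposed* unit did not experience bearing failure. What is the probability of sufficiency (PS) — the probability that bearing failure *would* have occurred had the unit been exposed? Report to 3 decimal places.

PS ≈ 0.790

p₁ = P(outcome | exposed) = 424/493 = 0.86004
p₀ = P(outcome | unexposed) = 517/1557 = 0.33205
Under exogeneity and monotonicity, PS = (p₁ − p₀) / (1 − p₀).
PS = (0.86004 − 0.33205) / (1 − 0.33205) = 0.52799 / 0.66795 ≈ 0.7905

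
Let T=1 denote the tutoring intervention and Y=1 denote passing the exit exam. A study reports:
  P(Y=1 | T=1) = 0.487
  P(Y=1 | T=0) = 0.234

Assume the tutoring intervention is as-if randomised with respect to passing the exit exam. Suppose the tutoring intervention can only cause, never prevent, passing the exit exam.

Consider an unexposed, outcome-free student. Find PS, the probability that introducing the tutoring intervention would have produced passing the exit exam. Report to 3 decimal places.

Let p₁ = 0.487, p₀ = 0.234.
Under exogeneity and monotonicity, PS = (p₁ − p₀) / (1 − p₀).
PS = (0.487 − 0.234) / (1 − 0.234) = 0.253 / 0.766 ≈ 0.3303

PS ≈ 0.330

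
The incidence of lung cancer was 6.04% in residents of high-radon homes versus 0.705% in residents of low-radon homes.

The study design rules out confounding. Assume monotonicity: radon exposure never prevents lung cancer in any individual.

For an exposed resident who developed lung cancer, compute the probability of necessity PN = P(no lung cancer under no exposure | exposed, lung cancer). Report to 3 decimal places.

p₁ = 0.0604, p₀ = 0.00705.
Under exogeneity and monotonicity, PN = (p₁ − p₀) / p₁.
PN = (0.0604 − 0.00705) / 0.0604 = 0.05335 / 0.0604 ≈ 0.8833

PN ≈ 0.883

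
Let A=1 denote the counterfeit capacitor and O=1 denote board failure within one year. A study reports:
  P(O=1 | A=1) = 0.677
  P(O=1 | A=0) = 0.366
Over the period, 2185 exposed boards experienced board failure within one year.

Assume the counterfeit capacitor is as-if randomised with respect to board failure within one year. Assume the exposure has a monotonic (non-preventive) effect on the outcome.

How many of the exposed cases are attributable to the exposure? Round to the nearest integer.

about 1004 cases

Let p₁ = 0.677, p₀ = 0.366.
PN = (p₁ − p₀)/p₁ = (0.677 − 0.366) / 0.677 ≈ 0.45938.
Attributable cases ≈ PN × (exposed cases) = 0.45938 × 2185 ≈ 1003.74.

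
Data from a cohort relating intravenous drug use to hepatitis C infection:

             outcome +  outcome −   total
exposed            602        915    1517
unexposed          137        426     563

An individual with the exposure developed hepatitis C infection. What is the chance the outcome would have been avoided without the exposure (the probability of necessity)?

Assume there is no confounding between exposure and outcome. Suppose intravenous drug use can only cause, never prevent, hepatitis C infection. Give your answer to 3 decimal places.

p₁ = P(outcome | exposed) = 602/1517 = 0.39684
p₀ = P(outcome | unexposed) = 137/563 = 0.24334
Under exogeneity and monotonicity, PN = (p₁ − p₀)/p₁.
PN = (0.39684 − 0.24334) / 0.39684 ≈ 0.3868

PN ≈ 0.387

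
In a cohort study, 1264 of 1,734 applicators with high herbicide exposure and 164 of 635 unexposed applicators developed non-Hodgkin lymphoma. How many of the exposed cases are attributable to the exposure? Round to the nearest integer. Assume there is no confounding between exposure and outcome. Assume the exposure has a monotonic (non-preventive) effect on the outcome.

about 816 cases

p₁ = P(outcome | exposed) = 1264/1734 = 0.72895
p₀ = P(outcome | unexposed) = 164/635 = 0.25827
PN = (p₁ − p₀)/p₁ = (0.72895 − 0.25827) / 0.72895 ≈ 0.64570.
Attributable cases ≈ PN × (exposed cases) = 0.64570 × 1264 ≈ 816.16.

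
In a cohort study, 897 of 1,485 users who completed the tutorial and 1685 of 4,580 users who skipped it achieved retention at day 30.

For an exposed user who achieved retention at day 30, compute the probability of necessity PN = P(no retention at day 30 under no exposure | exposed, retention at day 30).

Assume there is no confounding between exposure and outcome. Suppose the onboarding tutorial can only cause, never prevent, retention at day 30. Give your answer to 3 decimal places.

PN ≈ 0.391

p₁ = P(outcome | exposed) = 897/1485 = 0.60404
p₀ = P(outcome | unexposed) = 1685/4580 = 0.3679
Under exogeneity and monotonicity, PN = (p₁ − p₀) / p₁.
PN = (0.60404 − 0.3679) / 0.60404 = 0.23614 / 0.60404 ≈ 0.3909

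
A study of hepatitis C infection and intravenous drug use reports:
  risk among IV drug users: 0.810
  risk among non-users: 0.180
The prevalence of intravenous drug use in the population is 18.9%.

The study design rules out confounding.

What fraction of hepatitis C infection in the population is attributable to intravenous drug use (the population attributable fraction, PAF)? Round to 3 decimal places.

PAF ≈ 0.398

Let p₁ = 0.81, p₀ = 0.18.
Overall risk P(Y=1) = π·p₁ + (1−π)·p₀ = 0.189×0.81 + 0.811×0.18 = 0.29907.
Under exogeneity, PAF = [P(Y=1) − p₀] / P(Y=1).
PAF = (0.29907 − 0.18) / 0.29907 ≈ 0.3981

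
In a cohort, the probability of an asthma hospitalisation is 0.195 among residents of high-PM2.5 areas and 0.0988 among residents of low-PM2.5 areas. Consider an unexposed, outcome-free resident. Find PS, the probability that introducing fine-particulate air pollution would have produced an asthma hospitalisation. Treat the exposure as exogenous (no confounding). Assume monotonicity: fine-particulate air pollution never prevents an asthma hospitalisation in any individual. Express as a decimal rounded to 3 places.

PS ≈ 0.107

Let p₁ = 0.195, p₀ = 0.0988.
Under exogeneity and monotonicity, PS = (p₁ − p₀) / (1 − p₀).
PS = (0.195 − 0.0988) / (1 − 0.0988) = 0.0962 / 0.9012 ≈ 0.1067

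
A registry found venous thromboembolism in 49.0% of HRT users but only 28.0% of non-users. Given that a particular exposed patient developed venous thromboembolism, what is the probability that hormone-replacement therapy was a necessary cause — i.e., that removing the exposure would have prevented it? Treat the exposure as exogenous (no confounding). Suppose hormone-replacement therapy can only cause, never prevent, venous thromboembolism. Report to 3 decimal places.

p₁ = 0.49, p₀ = 0.28.
Under exogeneity and monotonicity, PN = (p₁ − p₀) / p₁.
PN = (0.49 − 0.28) / 0.49 = 0.21 / 0.49 ≈ 0.4286

PN ≈ 0.429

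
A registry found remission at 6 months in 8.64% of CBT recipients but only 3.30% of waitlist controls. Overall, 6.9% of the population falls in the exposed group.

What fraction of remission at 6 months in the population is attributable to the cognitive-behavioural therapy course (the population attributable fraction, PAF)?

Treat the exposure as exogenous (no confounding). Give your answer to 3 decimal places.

PAF ≈ 0.100

p₁ = 0.0864, p₀ = 0.033.
Overall risk P(Y=1) = π·p₁ + (1−π)·p₀ = 0.069×0.0864 + 0.931×0.033 = 0.036685.
Under exogeneity, PAF = [P(Y=1) − p₀] / P(Y=1).
PAF = (0.036685 − 0.033) / 0.036685 ≈ 0.1004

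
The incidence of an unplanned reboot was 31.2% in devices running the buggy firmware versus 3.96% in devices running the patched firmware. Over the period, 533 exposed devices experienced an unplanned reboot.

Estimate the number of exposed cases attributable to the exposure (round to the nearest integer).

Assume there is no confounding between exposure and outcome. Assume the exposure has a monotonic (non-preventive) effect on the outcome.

about 465 cases

p₁ = 0.312, p₀ = 0.0396.
PN = (p₁ − p₀)/p₁ = (0.312 − 0.0396) / 0.312 ≈ 0.87308.
Attributable cases ≈ PN × (exposed cases) = 0.87308 × 533 ≈ 465.35.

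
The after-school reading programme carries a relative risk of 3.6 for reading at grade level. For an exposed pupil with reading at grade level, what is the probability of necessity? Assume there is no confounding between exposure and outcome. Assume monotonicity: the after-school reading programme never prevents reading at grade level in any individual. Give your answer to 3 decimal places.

Under exogeneity and monotonicity, PN = (RR − 1) / RR = 1 − 1/RR.
PN = (3.6 − 1) / 3.6 = 2.6 / 3.6 ≈ 0.7222

PN ≈ 0.722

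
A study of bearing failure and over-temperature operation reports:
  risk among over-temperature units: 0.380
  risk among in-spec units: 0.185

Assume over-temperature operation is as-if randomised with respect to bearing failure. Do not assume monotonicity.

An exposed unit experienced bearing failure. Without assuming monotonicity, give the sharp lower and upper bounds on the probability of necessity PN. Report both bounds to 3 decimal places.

0.513 ≤ PN ≤ 1.000

Let p₁ = 0.38, p₀ = 0.185.
Under exogeneity alone the bounds on PN are max{0,(p₁−p₀)/p₁} ≤ PN ≤ min{1,(1−p₀)/p₁}.
  lower = (p₁ − p₀)/p₁ = 0.195 / 0.38 ≈ 0.5132
  upper = min{1, (1 − p₀)/p₁} = 0.815 / 0.38 ≈ 2.1447 → capped at 1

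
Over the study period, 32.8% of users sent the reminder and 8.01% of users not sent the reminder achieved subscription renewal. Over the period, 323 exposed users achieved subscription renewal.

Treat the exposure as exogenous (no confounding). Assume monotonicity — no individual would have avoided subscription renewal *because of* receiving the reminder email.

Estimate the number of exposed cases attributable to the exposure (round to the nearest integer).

p₁ = 0.328, p₀ = 0.0801.
PN = (p₁ − p₀)/p₁ = (0.328 − 0.0801) / 0.328 ≈ 0.75579.
Attributable cases ≈ PN × (exposed cases) = 0.75579 × 323 ≈ 244.12.

about 244 cases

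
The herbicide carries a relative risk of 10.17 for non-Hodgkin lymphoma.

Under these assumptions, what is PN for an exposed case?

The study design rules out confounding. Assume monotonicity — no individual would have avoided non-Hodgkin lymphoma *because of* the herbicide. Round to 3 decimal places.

PN ≈ 0.902

Under exogeneity and monotonicity, PN = (RR − 1) / RR = 1 − 1/RR.
PN = (10.17 − 1) / 10.17 = 9.17 / 10.17 ≈ 0.9017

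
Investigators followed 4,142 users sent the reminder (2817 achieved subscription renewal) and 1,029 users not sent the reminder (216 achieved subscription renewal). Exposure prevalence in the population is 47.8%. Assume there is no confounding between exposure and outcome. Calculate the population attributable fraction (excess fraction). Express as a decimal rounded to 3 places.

PAF ≈ 0.517

p₁ = P(outcome | exposed) = 2817/4142 = 0.68011
p₀ = P(outcome | unexposed) = 216/1029 = 0.20991
Overall risk P(Y=1) = π·p₁ + (1−π)·p₀ = 0.478×0.68011 + 0.522×0.20991 = 0.43467.
Under exogeneity, PAF = [P(Y=1) − p₀] / P(Y=1).
PAF = (0.43467 − 0.20991) / 0.43467 ≈ 0.5171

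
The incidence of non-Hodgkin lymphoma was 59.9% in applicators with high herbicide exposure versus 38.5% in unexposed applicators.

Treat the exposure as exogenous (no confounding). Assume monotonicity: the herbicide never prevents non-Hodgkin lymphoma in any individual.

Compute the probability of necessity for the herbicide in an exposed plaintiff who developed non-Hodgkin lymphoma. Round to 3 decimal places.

PN ≈ 0.357

p₁ = 0.599, p₀ = 0.385.
Under exogeneity and monotonicity, PN = (p₁ − p₀) / p₁.
PN = (0.599 − 0.385) / 0.599 = 0.214 / 0.599 ≈ 0.3573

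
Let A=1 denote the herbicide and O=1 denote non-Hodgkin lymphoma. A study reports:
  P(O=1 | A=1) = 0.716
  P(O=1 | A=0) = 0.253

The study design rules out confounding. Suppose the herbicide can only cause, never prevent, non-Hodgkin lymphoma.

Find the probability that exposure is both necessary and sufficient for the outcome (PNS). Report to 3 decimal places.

PNS ≈ 0.463

Let p₁ = 0.716, p₀ = 0.253.
Under exogeneity and monotonicity, PNS = p₁ − p₀.
PNS = 0.716 − 0.253 = 0.463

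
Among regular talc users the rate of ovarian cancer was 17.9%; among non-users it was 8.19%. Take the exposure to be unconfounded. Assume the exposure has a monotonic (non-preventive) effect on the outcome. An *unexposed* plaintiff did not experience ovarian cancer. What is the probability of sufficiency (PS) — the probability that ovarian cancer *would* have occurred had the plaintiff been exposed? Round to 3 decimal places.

p₁ = 0.179, p₀ = 0.0819.
Under exogeneity and monotonicity, PS = (p₁ − p₀) / (1 − p₀).
PS = (0.179 − 0.0819) / (1 − 0.0819) = 0.0971 / 0.9181 ≈ 0.1058

PS ≈ 0.106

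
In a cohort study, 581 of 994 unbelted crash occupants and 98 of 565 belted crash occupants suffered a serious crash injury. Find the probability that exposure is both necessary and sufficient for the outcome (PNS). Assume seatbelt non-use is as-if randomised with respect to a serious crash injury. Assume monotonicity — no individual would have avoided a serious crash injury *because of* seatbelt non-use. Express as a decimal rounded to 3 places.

p₁ = P(outcome | exposed) = 581/994 = 0.58451
p₀ = P(outcome | unexposed) = 98/565 = 0.17345
Under exogeneity and monotonicity, PNS = p₁ − p₀.
PNS = 0.58451 − 0.17345 = 0.41106

PNS ≈ 0.411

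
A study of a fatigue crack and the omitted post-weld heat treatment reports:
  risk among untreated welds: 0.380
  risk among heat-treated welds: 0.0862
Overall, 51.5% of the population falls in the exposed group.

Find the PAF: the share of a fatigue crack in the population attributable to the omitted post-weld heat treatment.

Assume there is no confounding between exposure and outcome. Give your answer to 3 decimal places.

PAF ≈ 0.637

Let p₁ = 0.38, p₀ = 0.0862.
Overall risk P(Y=1) = π·p₁ + (1−π)·p₀ = 0.515×0.38 + 0.485×0.0862 = 0.23751.
Under exogeneity, PAF = [P(Y=1) − p₀] / P(Y=1).
PAF = (0.23751 − 0.0862) / 0.23751 ≈ 0.6371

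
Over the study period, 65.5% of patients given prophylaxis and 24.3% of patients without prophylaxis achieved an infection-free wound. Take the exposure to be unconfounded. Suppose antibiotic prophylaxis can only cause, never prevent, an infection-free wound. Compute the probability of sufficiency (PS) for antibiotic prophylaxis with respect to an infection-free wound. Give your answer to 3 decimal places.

p₁ = 0.655, p₀ = 0.243.
Under exogeneity and monotonicity, PS = (p₁ − p₀) / (1 − p₀).
PS = (0.655 − 0.243) / (1 − 0.243) = 0.412 / 0.757 ≈ 0.5443

PS ≈ 0.544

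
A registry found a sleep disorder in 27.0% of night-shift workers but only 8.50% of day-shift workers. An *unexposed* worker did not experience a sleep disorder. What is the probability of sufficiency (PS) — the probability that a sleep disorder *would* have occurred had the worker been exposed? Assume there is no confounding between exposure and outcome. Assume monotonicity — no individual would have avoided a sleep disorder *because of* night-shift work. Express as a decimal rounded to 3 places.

p₁ = 0.27, p₀ = 0.085.
Under exogeneity and monotonicity, PS = (p₁ − p₀) / (1 − p₀).
PS = (0.27 − 0.085) / (1 − 0.085) = 0.185 / 0.915 ≈ 0.2022

PS ≈ 0.202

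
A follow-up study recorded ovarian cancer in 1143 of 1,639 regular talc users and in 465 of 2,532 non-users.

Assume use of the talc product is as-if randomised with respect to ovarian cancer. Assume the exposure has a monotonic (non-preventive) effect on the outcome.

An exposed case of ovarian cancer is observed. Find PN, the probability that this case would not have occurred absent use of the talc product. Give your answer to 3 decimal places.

p₁ = P(outcome | exposed) = 1143/1639 = 0.69738
p₀ = P(outcome | unexposed) = 465/2532 = 0.18365
Under exogeneity and monotonicity, PN = (p₁ − p₀) / p₁.
PN = (0.69738 − 0.18365) / 0.69738 = 0.51373 / 0.69738 ≈ 0.7367

PN ≈ 0.737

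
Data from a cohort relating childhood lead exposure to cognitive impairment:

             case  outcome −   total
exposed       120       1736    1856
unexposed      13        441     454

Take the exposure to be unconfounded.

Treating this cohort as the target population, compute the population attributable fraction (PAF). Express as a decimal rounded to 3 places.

PAF ≈ 0.503

p₁ = P(outcome | exposed) = 120/1856 = 0.064655
p₀ = P(outcome | unexposed) = 13/454 = 0.028634
Exposure prevalence π = 1856/2310 = 0.80346; overall risk P(Y=1) = 0.057576.
Under exogeneity, PAF = [P(Y=1) − p₀]/P(Y=1).
PAF = (0.057576 − 0.028634) / 0.057576 ≈ 0.5027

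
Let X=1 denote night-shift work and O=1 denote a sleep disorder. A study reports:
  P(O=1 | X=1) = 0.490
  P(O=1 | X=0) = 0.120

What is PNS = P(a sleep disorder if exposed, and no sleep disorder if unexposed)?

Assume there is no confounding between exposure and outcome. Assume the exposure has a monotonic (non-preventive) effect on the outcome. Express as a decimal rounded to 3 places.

Let p₁ = 0.49, p₀ = 0.12.
Under exogeneity and monotonicity, PNS = p₁ − p₀.
PNS = 0.49 − 0.12 = 0.37

PNS ≈ 0.370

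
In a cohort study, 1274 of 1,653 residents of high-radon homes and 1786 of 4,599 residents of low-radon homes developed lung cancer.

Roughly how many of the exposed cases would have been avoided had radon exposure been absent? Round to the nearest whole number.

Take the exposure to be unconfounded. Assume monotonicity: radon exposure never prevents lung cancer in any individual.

p₁ = P(outcome | exposed) = 1274/1653 = 0.77072
p₀ = P(outcome | unexposed) = 1786/4599 = 0.38835
PN = (p₁ − p₀)/p₁ = (0.77072 − 0.38835) / 0.77072 ≈ 0.49613.
Attributable cases ≈ PN × (exposed cases) = 0.49613 × 1274 ≈ 632.07.

about 632 cases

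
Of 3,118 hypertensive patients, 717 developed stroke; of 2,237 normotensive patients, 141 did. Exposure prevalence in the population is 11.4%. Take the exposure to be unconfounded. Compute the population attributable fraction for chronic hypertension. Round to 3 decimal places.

PAF ≈ 0.232

p₁ = P(outcome | exposed) = 717/3118 = 0.22996
p₀ = P(outcome | unexposed) = 141/2237 = 0.063031
Overall risk P(Y=1) = π·p₁ + (1−π)·p₀ = 0.114×0.22996 + 0.886×0.063031 = 0.08206.
Under exogeneity, PAF = [P(Y=1) − p₀] / P(Y=1).
PAF = (0.08206 − 0.063031) / 0.08206 ≈ 0.2319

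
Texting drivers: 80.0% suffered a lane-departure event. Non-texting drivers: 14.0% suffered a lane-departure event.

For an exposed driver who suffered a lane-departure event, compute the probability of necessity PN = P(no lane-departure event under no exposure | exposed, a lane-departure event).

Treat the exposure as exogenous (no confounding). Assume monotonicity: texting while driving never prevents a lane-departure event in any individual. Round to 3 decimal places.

p₁ = 0.8, p₀ = 0.14.
Under exogeneity and monotonicity, PN = (p₁ − p₀) / p₁.
PN = (0.8 − 0.14) / 0.8 = 0.66 / 0.8 ≈ 0.8250

PN ≈ 0.825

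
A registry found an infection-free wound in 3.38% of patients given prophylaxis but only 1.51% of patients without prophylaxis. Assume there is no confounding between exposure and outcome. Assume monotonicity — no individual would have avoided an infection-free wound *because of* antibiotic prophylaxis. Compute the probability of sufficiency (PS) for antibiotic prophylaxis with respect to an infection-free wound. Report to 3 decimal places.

p₁ = 0.0338, p₀ = 0.0151.
Under exogeneity and monotonicity, PS = (p₁ − p₀) / (1 − p₀).
PS = (0.0338 − 0.0151) / (1 − 0.0151) = 0.0187 / 0.9849 ≈ 0.0190

PS ≈ 0.019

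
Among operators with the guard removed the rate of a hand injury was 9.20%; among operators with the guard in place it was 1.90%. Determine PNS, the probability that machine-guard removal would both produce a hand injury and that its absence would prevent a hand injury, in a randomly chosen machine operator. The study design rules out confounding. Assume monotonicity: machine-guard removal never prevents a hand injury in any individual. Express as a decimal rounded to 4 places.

p₁ = 0.092, p₀ = 0.019.
Under exogeneity and monotonicity, PNS = p₁ − p₀.
PNS = 0.092 − 0.019 = 0.073

PNS ≈ 0.0730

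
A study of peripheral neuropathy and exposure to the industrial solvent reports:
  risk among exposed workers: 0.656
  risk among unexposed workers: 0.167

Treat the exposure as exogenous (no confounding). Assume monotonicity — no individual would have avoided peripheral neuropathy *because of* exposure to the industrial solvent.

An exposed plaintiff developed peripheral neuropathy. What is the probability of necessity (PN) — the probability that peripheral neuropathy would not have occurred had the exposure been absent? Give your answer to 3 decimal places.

PN ≈ 0.745

Let p₁ = 0.656, p₀ = 0.167.
Under exogeneity and monotonicity, PN = (p₁ − p₀) / p₁.
PN = (0.656 − 0.167) / 0.656 = 0.489 / 0.656 ≈ 0.7454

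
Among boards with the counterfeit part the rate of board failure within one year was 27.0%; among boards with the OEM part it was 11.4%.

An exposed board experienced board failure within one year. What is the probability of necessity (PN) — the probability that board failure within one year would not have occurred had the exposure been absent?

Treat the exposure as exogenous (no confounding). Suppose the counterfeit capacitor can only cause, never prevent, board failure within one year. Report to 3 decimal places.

PN ≈ 0.578

p₁ = 0.27, p₀ = 0.114.
Under exogeneity and monotonicity, PN = (p₁ − p₀) / p₁.
PN = (0.27 − 0.114) / 0.27 = 0.156 / 0.27 ≈ 0.5778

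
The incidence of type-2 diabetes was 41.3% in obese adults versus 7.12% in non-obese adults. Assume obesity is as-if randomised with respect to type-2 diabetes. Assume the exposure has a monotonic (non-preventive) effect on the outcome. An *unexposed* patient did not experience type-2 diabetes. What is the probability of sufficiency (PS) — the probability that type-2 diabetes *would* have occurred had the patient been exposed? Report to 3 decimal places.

PS ≈ 0.368

p₁ = 0.413, p₀ = 0.0712.
Under exogeneity and monotonicity, PS = (p₁ − p₀) / (1 − p₀).
PS = (0.413 − 0.0712) / (1 − 0.0712) = 0.3418 / 0.9288 ≈ 0.3680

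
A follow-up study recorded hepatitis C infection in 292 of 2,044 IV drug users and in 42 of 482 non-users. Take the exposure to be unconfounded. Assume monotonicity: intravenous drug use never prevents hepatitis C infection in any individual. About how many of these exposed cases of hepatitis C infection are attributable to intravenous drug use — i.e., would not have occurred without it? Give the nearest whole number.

p₁ = P(outcome | exposed) = 292/2044 = 0.14286
p₀ = P(outcome | unexposed) = 42/482 = 0.087137
PN = (p₁ − p₀)/p₁ = (0.14286 − 0.087137) / 0.14286 ≈ 0.39004.
Attributable cases ≈ PN × (exposed cases) = 0.39004 × 292 ≈ 113.89.

about 114 cases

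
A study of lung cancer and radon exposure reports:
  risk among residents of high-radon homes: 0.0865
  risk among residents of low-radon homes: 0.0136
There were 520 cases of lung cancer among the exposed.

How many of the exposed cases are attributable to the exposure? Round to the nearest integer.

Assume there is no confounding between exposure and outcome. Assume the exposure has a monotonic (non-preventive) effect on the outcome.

about 438 cases

Let p₁ = 0.0865, p₀ = 0.0136.
PN = (p₁ − p₀)/p₁ = (0.0865 − 0.0136) / 0.0865 ≈ 0.84277.
Attributable cases ≈ PN × (exposed cases) = 0.84277 × 520 ≈ 438.24.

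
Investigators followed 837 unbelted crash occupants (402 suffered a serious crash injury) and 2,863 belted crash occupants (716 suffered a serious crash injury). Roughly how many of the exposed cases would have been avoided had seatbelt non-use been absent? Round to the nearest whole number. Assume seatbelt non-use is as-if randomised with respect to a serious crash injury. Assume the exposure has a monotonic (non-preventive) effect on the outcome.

p₁ = P(outcome | exposed) = 402/837 = 0.48029
p₀ = P(outcome | unexposed) = 716/2863 = 0.25009
PN = (p₁ − p₀)/p₁ = (0.48029 − 0.25009) / 0.48029 ≈ 0.47930.
Attributable cases ≈ PN × (exposed cases) = 0.47930 × 402 ≈ 192.68.

about 193 cases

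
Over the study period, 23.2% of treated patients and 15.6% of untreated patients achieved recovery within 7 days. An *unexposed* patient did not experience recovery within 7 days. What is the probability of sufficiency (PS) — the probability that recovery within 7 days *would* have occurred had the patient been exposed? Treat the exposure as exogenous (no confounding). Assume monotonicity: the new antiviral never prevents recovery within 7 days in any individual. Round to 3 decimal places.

PS ≈ 0.090

p₁ = 0.232, p₀ = 0.156.
Under exogeneity and monotonicity, PS = (p₁ − p₀) / (1 − p₀).
PS = (0.232 − 0.156) / (1 − 0.156) = 0.076 / 0.844 ≈ 0.0900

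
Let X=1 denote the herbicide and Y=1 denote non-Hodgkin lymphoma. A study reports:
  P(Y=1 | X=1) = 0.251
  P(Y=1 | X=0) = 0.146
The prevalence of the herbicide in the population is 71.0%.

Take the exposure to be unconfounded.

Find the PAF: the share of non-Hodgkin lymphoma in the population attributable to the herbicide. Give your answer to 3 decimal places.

PAF ≈ 0.338

Let p₁ = 0.251, p₀ = 0.146.
Overall risk P(Y=1) = π·p₁ + (1−π)·p₀ = 0.71×0.251 + 0.29×0.146 = 0.22055.
Under exogeneity, PAF = [P(Y=1) − p₀] / P(Y=1).
PAF = (0.22055 − 0.146) / 0.22055 ≈ 0.3380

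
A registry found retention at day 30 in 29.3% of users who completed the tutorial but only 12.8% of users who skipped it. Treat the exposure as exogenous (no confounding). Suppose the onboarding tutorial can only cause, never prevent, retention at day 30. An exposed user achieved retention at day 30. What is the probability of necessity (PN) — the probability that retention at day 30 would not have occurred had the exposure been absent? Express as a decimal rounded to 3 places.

p₁ = 0.293, p₀ = 0.128.
Under exogeneity and monotonicity, PN = (p₁ − p₀) / p₁.
PN = (0.293 − 0.128) / 0.293 = 0.165 / 0.293 ≈ 0.5631

PN ≈ 0.563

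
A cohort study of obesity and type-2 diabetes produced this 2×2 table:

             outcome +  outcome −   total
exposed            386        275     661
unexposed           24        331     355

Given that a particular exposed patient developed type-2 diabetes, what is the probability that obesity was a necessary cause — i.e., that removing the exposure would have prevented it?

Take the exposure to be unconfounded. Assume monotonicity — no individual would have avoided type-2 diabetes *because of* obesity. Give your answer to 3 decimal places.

PN ≈ 0.884

p₁ = P(outcome | exposed) = 386/661 = 0.58396
p₀ = P(outcome | unexposed) = 24/355 = 0.067606
Under exogeneity and monotonicity, PN = (p₁ − p₀) / p₁.
PN = (0.58396 − 0.067606) / 0.58396 = 0.51636 / 0.58396 ≈ 0.8842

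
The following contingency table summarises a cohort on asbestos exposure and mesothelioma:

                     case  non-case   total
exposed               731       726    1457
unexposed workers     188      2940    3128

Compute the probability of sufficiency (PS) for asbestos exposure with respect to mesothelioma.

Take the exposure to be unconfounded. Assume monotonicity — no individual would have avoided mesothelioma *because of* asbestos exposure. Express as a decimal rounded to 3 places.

p₁ = P(outcome | exposed) = 731/1457 = 0.50172
p₀ = P(outcome | unexposed) = 188/3128 = 0.060102
Under exogeneity and monotonicity, PS = (p₁ − p₀) / (1 − p₀).
PS = (0.50172 − 0.060102) / (1 − 0.060102) = 0.44161 / 0.9399 ≈ 0.4699

PS ≈ 0.470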